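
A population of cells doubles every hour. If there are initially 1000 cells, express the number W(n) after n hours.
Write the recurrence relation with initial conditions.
Each hour multiplies the count by 2, so the count after n hours depends only on the count after n-1 hours: W(n) = 2 × W(n-1). The starting count gives W(0) = 1000.
Unrolling n times gives the closed form W(n) = 1000 × 2ⁿ.

W(n) = 2 × W(n-1), W(0) = 1000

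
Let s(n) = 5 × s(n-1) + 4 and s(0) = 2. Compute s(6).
Computing step by step:
s(0) = 2
s(1) = 5 × 2 + 4 = 14
s(2) = 5 × 14 + 4 = 74
s(3) = 5 × 74 + 4 = 374
s(4) = 5 × 374 + 4 = 1874
s(5) = 5 × 1874 + 4 = 9374
s(6) = 5 × 9374 + 4 = 46874

46874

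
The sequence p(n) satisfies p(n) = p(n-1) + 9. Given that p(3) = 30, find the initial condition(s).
p(3) = p(0) + 3·9, so p(0) = 30 - 27 = 3.

p(0) = 3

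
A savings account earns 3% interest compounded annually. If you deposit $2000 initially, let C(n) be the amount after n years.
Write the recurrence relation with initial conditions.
Each year the balance grows by 3%, i.e. is multiplied by 1 + 3/100 = 1.03, so C(n) = 1.03 × C(n-1). The initial deposit gives C(0) = 2000.
Unrolling gives the closed form C(n) = 2000 × (1.03)ⁿ.

C(n) = 1.03 × C(n-1), C(0) = 2000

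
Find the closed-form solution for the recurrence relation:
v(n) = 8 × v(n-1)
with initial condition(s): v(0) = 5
Recurrence: v(n) = 8 × v(n-1), initial: v(0) = 5.
Each term is 8 times the previous, so this is geometric with ratio 8. After n steps: v(n) = v(0)·8ⁿ = 5·8ⁿ.

v(n) = 5·8ⁿ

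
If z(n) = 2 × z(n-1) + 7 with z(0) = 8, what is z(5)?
Computing step by step:
z(0) = 8
z(1) = 2 × 8 + 7 = 23
z(2) = 2 × 23 + 7 = 53
z(3) = 2 × 53 + 7 = 113
z(4) = 2 × 113 + 7 = 233
z(5) = 2 × 233 + 7 = 473

473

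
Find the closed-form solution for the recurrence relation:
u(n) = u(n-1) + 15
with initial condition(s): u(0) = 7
Recurrence: u(n) = u(n-1) + 15, initial: u(0) = 7.
Each step adds 15, so u(n) = u(0) + 15n = 15n + 7.

u(n) = 15n + 7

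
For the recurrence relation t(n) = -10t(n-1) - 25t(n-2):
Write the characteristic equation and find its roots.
Substitute t(n) = rⁿ and divide through by rⁿ⁻²: r² + 10r + 25 = 0
Factor: (r + 5)² = 0, so r = -5 (double root).
General solution: t(n) = (A + Bn)·(-5)ⁿ

Characteristic: r² + 10r + 25 = 0, Roots: r = -5 (double root)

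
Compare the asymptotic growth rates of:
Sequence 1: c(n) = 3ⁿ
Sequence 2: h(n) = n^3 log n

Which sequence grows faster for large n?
Comparing growth rates:
Growth-rate hierarchy: log n ≺ any polynomial ≺ any exponential cⁿ (c>1) ≺ n! ≺ nⁿ.
exponential base 3 dominates polynomial degree 3 (with log factor) asymptotically.

c(n) grows faster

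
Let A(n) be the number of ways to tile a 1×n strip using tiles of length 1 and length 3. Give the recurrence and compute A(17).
Condition on the last tile: it has length 1 (leaving a 1×(n-1) strip) or length 3 (leaving a 1×(n-3) strip), so A(n) = A(n-1) + A(n-3) (order-3 linear recurrence).
For 0 ≤ i < 3 only unit tiles fit, so A(i) = 1.
Iterating the recurrence: A(3) = 2, A(4) = 3, A(5) = 4, A(6) = 6, A(7) = 9, A(8) = 13, A(9) = 19, A(10) = 28, A(11) = 41, A(12) = 60, A(13) = 88, A(14) = 129, A(15) = 189, A(16) = 277, A(17) = 406.

A(n) = A(n-1) + A(n-3), with A(i) = 1 for 0 ≤ i < 3; A(17) = 406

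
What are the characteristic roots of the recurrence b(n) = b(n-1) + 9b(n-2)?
Substitute b(n) = rⁿ and divide through by rⁿ⁻²: r² - r - 9 = 0
Discriminant: 1² + 4·9 = 37, not a perfect square, so by the quadratic formula r = (1 ± √37)/2.
General solution: b(n) = A·r₁ⁿ + B·r₂ⁿ where r₁,r₂ = (1 ± √37)/2

Characteristic: r² - r - 9 = 0, Roots: r = (1 ± √37)/2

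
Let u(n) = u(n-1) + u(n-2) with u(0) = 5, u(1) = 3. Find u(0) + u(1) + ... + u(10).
Computing the sequence terms: 5, 3, 8, 11, 19, 30, 49, 79, 128, 207, 335
Adding these values together:

874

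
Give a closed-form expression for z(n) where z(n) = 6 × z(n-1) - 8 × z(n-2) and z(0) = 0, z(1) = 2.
Recurrence: z(n) = 6 × z(n-1) - 8 × z(n-2), initial: z(0) = 0, z(1) = 2.
Characteristic equation: r² - 6r + 8 = 0, which factors as (r - 4)(r - 2) = 0, so r = 4, 2. General solution z(n) = A·4ⁿ + B·2ⁿ. From z(0) = 0: A + B = 0. From z(1) = 2: 4A + 2B = 2. Solving gives A = 1, B = -1.

z(n) = 4ⁿ - 2ⁿ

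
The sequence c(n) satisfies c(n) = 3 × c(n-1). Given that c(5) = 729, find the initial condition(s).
In general c(n) = 3ⁿ · c(0). At n = 5: c(0) = c(5) / 3^5 = 729 / 243 = 3.

c(0) = 3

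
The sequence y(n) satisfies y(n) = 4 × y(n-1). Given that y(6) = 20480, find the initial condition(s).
In general y(n) = 4ⁿ · y(0). At n = 6: y(0) = y(6) / 4^6 = 20480 / 4096 = 5.

y(0) = 5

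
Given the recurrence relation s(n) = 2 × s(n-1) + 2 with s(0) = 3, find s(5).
Computing step by step:
s(0) = 3
s(1) = 2 × 3 + 2 = 8
s(2) = 2 × 8 + 2 = 18
s(3) = 2 × 18 + 2 = 38
s(4) = 2 × 38 + 2 = 78
s(5) = 2 × 78 + 2 = 158

158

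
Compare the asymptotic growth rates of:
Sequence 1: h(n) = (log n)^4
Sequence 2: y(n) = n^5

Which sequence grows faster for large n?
Comparing growth rates:
Growth-rate hierarchy: log n ≺ any polynomial ≺ any exponential cⁿ (c>1) ≺ n! ≺ nⁿ.
polynomial degree 5 dominates polylogarithmic (log n)^4 asymptotically.

y(n) grows faster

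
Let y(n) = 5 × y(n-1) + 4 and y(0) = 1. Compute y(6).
Computing step by step:
y(0) = 1
y(1) = 5 × 1 + 4 = 9
y(2) = 5 × 9 + 4 = 49
y(3) = 5 × 49 + 4 = 249
y(4) = 5 × 249 + 4 = 1249
y(5) = 5 × 1249 + 4 = 6249
y(6) = 5 × 6249 + 4 = 31249

31249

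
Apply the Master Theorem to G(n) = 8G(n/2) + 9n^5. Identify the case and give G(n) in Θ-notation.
Master Theorem template: G(n) = a·G(n/b) + f(n).
Here: a=8, b=2, f(n)=9n^5
Compute log_b(a) = log_2(8) = 3.
f(n) = 9n^5 = Ω(n^(3+ε)) with ε = 2, and the regularity condition holds (a·f(n/b) = (a/b^5)·f(n) with a/b^5 = 2^-2 < 1). Case 3: G(n) = Θ(f(n)) = Θ(n^5).

Case 3: G(n) = Θ(n^5)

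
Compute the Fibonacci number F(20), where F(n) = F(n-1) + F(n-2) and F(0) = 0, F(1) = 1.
Computing the sequence terms:
0, 1, 1, 2, 3, 5, 8, 13, 21, 34, 55, 89, 144, 233, 377, 610, 987, 1597, 2584, 4181, 6765

6765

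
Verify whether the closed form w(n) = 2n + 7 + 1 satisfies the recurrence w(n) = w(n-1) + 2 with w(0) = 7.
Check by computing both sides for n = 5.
From the recurrence with w(0) = 7:
  w(0) = 7, w(1) = 9, w(2) = 11, w(3) = 13, w(4) = 15, w(5) = 17
  so the recurrence gives w(5) = 17.
From the proposed closed form w(n) = 2n + 7 + 1:
  w(5) = 18.
The recurrence gives 17 but the closed form gives 18, so the closed form does not satisfy the recurrence.

No, the closed form is incorrect.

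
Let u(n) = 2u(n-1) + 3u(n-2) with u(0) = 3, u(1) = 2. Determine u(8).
Computing the sequence terms:
3, 2, 13, 32, 103, 302, 913, 2732, 8203

8203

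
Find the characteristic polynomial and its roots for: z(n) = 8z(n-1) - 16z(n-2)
Substitute z(n) = rⁿ and divide through by rⁿ⁻²: r² - 8r + 16 = 0
Factor: (r - 4)² = 0, so r = 4 (double root).
General solution: z(n) = (A + Bn)·4ⁿ

Characteristic: r² - 8r + 16 = 0, Roots: r = 4 (double root)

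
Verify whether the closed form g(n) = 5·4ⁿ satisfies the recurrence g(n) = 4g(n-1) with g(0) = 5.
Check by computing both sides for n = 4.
From the recurrence with g(0) = 5:
  g(0) = 5, g(1) = 20, g(2) = 80, g(3) = 320, g(4) = 1280
  so the recurrence gives g(4) = 1280.
From the proposed closed form g(n) = 5·4ⁿ:
  g(4) = 1280.
Both sides give 1280 at n = 4, and the initial condition(s) match, so the closed form is consistent.

Yes, the closed form is correct.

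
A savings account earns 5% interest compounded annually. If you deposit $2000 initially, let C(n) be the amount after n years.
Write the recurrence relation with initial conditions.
Each year the balance grows by 5%, i.e. is multiplied by 1 + 5/100 = 1.05, so C(n) = 1.05 × C(n-1). The initial deposit gives C(0) = 2000.
Unrolling gives the closed form C(n) = 2000 × (1.05)ⁿ.

C(n) = 1.05 × C(n-1), C(0) = 2000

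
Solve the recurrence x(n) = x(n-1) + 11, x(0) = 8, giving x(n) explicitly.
Recurrence: x(n) = x(n-1) + 11, initial: x(0) = 8.
Each step adds 11, so x(n) = x(0) + 11n = 11n + 8.

x(n) = 11n + 8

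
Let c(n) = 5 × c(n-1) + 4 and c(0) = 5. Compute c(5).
Computing step by step:
c(0) = 5
c(1) = 5 × 5 + 4 = 29
c(2) = 5 × 29 + 4 = 149
c(3) = 5 × 149 + 4 = 749
c(4) = 5 × 749 + 4 = 3749
c(5) = 5 × 3749 + 4 = 18749

18749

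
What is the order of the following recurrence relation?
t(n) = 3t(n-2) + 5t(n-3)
The order is the largest lag k for which t(n-k) appears. Here the deepest term is t(n-3), so the order is 3.

Order 3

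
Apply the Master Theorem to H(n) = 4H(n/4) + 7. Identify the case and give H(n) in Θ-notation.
Master Theorem template: H(n) = a·H(n/b) + f(n).
Here: a=4, b=4, f(n)=7
Compute log_b(a) = log_4(4) = 1.
f(n) = 7 = O(n^(1-ε)) with ε = 1. Case 1: H(n) = Θ(n^log_b(a)) = Θ(n).

Case 1: H(n) = Θ(n)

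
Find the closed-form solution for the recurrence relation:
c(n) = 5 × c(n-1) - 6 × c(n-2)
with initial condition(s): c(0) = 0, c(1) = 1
Recurrence: c(n) = 5 × c(n-1) - 6 × c(n-2), initial: c(0) = 0, c(1) = 1.
Characteristic equation: r² - 5r + 6 = 0, which factors as (r - 3)(r - 2) = 0, so r = 3, 2. General solution c(n) = A·3ⁿ + B·2ⁿ. From c(0) = 0: A + B = 0. From c(1) = 1: 3A + 2B = 1. Solving gives A = 1, B = -1.

c(n) = 3ⁿ - 2ⁿ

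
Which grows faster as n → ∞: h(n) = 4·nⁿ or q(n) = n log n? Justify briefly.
Comparing growth rates:
Growth-rate hierarchy: log n ≺ any polynomial ≺ any exponential cⁿ (c>1) ≺ n! ≺ nⁿ.
super-exponential nⁿ dominates polynomial degree 1 (with log factor) asymptotically.

h(n) grows faster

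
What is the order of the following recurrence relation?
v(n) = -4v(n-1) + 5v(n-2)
The order is the largest lag k for which v(n-k) appears. Here the deepest term is v(n-2), so the order is 2.

Order 2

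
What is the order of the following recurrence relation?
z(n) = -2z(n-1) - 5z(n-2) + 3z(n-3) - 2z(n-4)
The order is the largest lag k for which z(n-k) appears. Here the deepest term is z(n-4), so the order is 4.

Order 4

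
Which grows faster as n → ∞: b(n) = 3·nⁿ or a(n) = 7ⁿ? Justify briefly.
Comparing growth rates:
Growth-rate hierarchy: log n ≺ any polynomial ≺ any exponential cⁿ (c>1) ≺ n! ≺ nⁿ.
super-exponential nⁿ dominates exponential base 7 asymptotically.

b(n) grows faster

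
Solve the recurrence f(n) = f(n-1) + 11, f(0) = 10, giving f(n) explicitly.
Recurrence: f(n) = f(n-1) + 11, initial: f(0) = 10.
Each step adds 11, so f(n) = f(0) + 11n = 11n + 10.

f(n) = 11n + 10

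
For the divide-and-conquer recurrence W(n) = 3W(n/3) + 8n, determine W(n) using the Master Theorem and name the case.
Master Theorem template: W(n) = a·W(n/b) + f(n).
Here: a=3, b=3, f(n)=8n
Compute log_b(a) = log_3(3) = 1.
f(n) = 8n = Θ(n). Case 2: W(n) = Θ(n log n).

Case 2: W(n) = Θ(n log n)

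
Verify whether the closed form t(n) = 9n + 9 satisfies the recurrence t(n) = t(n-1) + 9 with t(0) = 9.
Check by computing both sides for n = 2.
From the recurrence with t(0) = 9:
  t(0) = 9, t(1) = 18, t(2) = 27
  so the recurrence gives t(2) = 27.
From the proposed closed form t(n) = 9n + 9:
  t(2) = 27.
Both sides give 27 at n = 2, and the initial condition(s) match, so the closed form is consistent.

Yes, the closed form is correct.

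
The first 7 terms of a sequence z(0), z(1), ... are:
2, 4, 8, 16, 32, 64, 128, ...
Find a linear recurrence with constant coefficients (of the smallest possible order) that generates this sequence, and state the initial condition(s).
Look for the lowest-order linear relation among consecutive terms.
Observation: each term is 2× the previous.
Check at n=2: 2·4 = 8. ✓

z(n) = 2 × z(n-1), z(0) = 2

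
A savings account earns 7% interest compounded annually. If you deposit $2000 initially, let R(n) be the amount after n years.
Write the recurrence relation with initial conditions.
Each year the balance grows by 7%, i.e. is multiplied by 1 + 7/100 = 1.07, so R(n) = 1.07 × R(n-1). The initial deposit gives R(0) = 2000.
Unrolling gives the closed form R(n) = 2000 × (1.07)ⁿ.

R(n) = 1.07 × R(n-1), R(0) = 2000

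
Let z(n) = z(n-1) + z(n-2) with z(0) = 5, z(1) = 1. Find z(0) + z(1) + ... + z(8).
Computing the sequence terms: 5, 1, 6, 7, 13, 20, 33, 53, 86
Adding these values together:

224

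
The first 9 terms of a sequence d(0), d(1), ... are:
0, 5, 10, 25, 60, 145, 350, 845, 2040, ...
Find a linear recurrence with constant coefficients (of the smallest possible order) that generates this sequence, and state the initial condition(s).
Look for the lowest-order linear relation among consecutive terms.
Observation: d(n) - 2·d(n-1) - (1)·d(n-2) = 0 holds for the shown terms, and no order-1 relation d(n) = α·d(n-1) + β fits.
Check at n=3: 2·10 + (1)·5 = 25. ✓

d(n) = 2d(n-1) + d(n-2), d(0) = 0, d(1) = 5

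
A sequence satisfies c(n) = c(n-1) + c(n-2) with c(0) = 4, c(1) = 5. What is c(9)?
Computing the sequence terms:
4, 5, 9, 14, 23, 37, 60, 97, 157, 254

254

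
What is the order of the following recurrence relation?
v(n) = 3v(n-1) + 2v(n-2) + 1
The order is the largest lag k for which v(n-k) appears. Here the deepest term is v(n-2) (the 1 term is non-homogeneous and does not affect the order), so the order is 2.

Order 2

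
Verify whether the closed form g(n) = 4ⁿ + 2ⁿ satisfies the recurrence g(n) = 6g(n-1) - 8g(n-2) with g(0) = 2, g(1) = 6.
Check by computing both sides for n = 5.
From the recurrence with g(0) = 2, g(1) = 6:
  g(0) = 2, g(1) = 6, g(2) = 20, g(3) = 72, g(4) = 272, g(5) = 1056
  so the recurrence gives g(5) = 1056.
From the proposed closed form g(n) = 4ⁿ + 2ⁿ:
  g(5) = 1056.
Both sides give 1056 at n = 5, and the initial condition(s) match, so the closed form is consistent.

Yes, the closed form is correct.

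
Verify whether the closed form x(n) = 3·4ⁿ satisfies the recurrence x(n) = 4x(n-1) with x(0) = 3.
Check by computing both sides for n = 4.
From the recurrence with x(0) = 3:
  x(0) = 3, x(1) = 12, x(2) = 48, x(3) = 192, x(4) = 768
  so the recurrence gives x(4) = 768.
From the proposed closed form x(n) = 3·4ⁿ:
  x(4) = 768.
Both sides give 768 at n = 4, and the initial condition(s) match, so the closed form is consistent.

Yes, the closed form is correct.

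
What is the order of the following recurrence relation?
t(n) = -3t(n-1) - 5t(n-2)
The order is the largest lag k for which t(n-k) appears. Here the deepest term is t(n-2), so the order is 2.

Order 2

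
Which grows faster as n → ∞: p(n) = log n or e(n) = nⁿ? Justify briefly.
Comparing growth rates:
Growth-rate hierarchy: log n ≺ any polynomial ≺ any exponential cⁿ (c>1) ≺ n! ≺ nⁿ.
super-exponential nⁿ dominates logarithmic asymptotically.

e(n) grows faster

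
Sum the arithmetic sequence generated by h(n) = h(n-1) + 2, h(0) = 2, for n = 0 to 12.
Computing the sequence terms: 2, 4, 6, 8, 10, 12, 14, 16, 18, 20, 22, 24, 26
Adding these values together:

182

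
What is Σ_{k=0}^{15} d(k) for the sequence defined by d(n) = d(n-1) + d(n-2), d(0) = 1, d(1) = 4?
Computing the sequence terms: 1, 4, 5, 9, 14, 23, 37, 60, 97, 157, 254, 411, 665, 1076, 1741, 2817
Adding these values together:

7371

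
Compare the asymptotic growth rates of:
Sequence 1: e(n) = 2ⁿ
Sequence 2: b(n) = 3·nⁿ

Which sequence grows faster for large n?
Comparing growth rates:
Growth-rate hierarchy: log n ≺ any polynomial ≺ any exponential cⁿ (c>1) ≺ n! ≺ nⁿ.
super-exponential nⁿ dominates exponential base 2 asymptotically.

b(n) grows faster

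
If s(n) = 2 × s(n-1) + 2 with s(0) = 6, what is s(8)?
Computing step by step:
s(0) = 6
s(1) = 2 × 6 + 2 = 14
s(2) = 2 × 14 + 2 = 30
s(3) = 2 × 30 + 2 = 62
s(4) = 2 × 62 + 2 = 126
s(5) = 2 × 126 + 2 = 254
s(6) = 2 × 254 + 2 = 510
s(7) = 2 × 510 + 2 = 1022
s(8) = 2 × 1022 + 2 = 2046

2046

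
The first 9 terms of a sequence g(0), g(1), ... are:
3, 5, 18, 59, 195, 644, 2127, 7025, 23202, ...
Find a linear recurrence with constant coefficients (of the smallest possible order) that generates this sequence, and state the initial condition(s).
Look for the lowest-order linear relation among consecutive terms.
Observation: g(n) - 3·g(n-1) - (1)·g(n-2) = 0 holds for the shown terms, and no order-1 relation g(n) = α·g(n-1) + β fits.
Check at n=3: 3·18 + (1)·5 = 59. ✓

g(n) = 3g(n-1) + g(n-2), g(0) = 3, g(1) = 5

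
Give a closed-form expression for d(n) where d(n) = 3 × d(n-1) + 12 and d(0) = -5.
Recurrence: d(n) = 3 × d(n-1) + 12, initial: d(0) = -5.
Try d(n) = A·3ⁿ + C. Substituting: A·3ⁿ + C = 3(A·3ⁿ⁻¹ + C) + 12 = A·3ⁿ + 3C + 12, so C = 3C + 12, giving C = -6. Then d(0) = A - 6 = -5 gives A = 1.

d(n) = 3ⁿ - 6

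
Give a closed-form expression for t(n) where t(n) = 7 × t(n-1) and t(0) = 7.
Recurrence: t(n) = 7 × t(n-1), initial: t(0) = 7.
Each term is 7 times the previous, so this is geometric with ratio 7. After n steps: t(n) = t(0)·7ⁿ = 7·7ⁿ.

t(n) = 7·7ⁿ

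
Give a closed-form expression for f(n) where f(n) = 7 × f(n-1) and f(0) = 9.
Recurrence: f(n) = 7 × f(n-1), initial: f(0) = 9.
Each term is 7 times the previous, so this is geometric with ratio 7. After n steps: f(n) = f(0)·7ⁿ = 9·7ⁿ.

f(n) = 9·7ⁿ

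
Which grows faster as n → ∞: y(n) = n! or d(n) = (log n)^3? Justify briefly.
Comparing growth rates:
Growth-rate hierarchy: log n ≺ any polynomial ≺ any exponential cⁿ (c>1) ≺ n! ≺ nⁿ.
factorial dominates polylogarithmic (log n)^3 asymptotically.

y(n) grows faster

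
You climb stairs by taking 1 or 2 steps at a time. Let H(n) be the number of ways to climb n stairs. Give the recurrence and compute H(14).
Condition on the size of the last step (1 to 2): before it there were n-1, …, n-2 stairs climbed, and these cases are disjoint, so H(n) = H(n-1) + H(n-2) (Fibonacci-type sequence).
Initial conditions by direct count (compositions of i into parts ≤ 2): H(1) = 1; H(2) = 2.
Iterating the recurrence: H(3) = 3, H(4) = 5, H(5) = 8, H(6) = 13, H(7) = 21, H(8) = 34, H(9) = 55, H(10) = 89, H(11) = 144, H(12) = 233, H(13) = 377, H(14) = 610.

H(n) = H(n-1) + H(n-2), H(1) = 1, H(2) = 2; H(14) = 610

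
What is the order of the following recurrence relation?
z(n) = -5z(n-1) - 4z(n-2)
The order is the largest lag k for which z(n-k) appears. Here the deepest term is z(n-2), so the order is 2.

Order 2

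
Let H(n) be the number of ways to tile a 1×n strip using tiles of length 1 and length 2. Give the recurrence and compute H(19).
Condition on the last tile: it has length 1 (leaving a 1×(n-1) strip) or length 2 (leaving a 1×(n-2) strip), so H(n) = H(n-1) + H(n-2) (order-2 linear recurrence).
For 0 ≤ i < 2 only unit tiles fit, so H(i) = 1.
Iterating the recurrence: H(2) = 2, H(3) = 3, H(4) = 5, H(5) = 8, H(6) = 13, H(7) = 21, H(8) = 34, H(9) = 55, H(10) = 89, H(11) = 144, H(12) = 233, H(13) = 377, H(14) = 610, H(15) = 987, H(16) = 1597, H(17) = 2584, H(18) = 4181, H(19) = 6765.

H(n) = H(n-1) + H(n-2), with H(i) = 1 for 0 ≤ i < 2; H(19) = 6765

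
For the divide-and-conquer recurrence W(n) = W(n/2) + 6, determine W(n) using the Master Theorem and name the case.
Master Theorem template: W(n) = a·W(n/b) + f(n).
Here: a=1, b=2, f(n)=6
Compute log_b(a) = log_2(1) = 0.
f(n) = 6 = Θ(1). Case 2: W(n) = Θ(log n).

Case 2: W(n) = Θ(log n)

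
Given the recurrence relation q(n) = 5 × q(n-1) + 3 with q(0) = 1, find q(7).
Computing step by step:
q(0) = 1
q(1) = 5 × 1 + 3 = 8
q(2) = 5 × 8 + 3 = 43
q(3) = 5 × 43 + 3 = 218
q(4) = 5 × 218 + 3 = 1093
q(5) = 5 × 1093 + 3 = 5468
q(6) = 5 × 5468 + 3 = 27343
q(7) = 5 × 27343 + 3 = 136718

136718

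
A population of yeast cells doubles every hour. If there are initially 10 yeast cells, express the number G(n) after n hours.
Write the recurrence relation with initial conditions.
Each hour multiplies the count by 2, so the count after n hours depends only on the count after n-1 hours: G(n) = 2 × G(n-1). The starting count gives G(0) = 10.
Unrolling n times gives the closed form G(n) = 10 × 2ⁿ.

G(n) = 2 × G(n-1), G(0) = 10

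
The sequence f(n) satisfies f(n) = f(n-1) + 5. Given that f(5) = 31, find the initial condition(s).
f(5) = f(0) + 5·5, so f(0) = 31 - 25 = 6.

f(0) = 6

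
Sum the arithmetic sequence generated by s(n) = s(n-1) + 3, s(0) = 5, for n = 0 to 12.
Computing the sequence terms: 5, 8, 11, 14, 17, 20, 23, 26, 29, 32, 35, 38, 41
Adding these values together:

299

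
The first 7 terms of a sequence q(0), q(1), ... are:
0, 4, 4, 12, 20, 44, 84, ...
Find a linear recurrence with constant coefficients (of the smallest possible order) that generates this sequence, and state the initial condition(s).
Look for the lowest-order linear relation among consecutive terms.
Observation: q(n) - 1·q(n-1) - (2)·q(n-2) = 0 holds for the shown terms, and no order-1 relation q(n) = α·q(n-1) + β fits.
Check at n=3: 1·4 + (2)·4 = 12. ✓

q(n) = q(n-1) + 2q(n-2), q(0) = 0, q(1) = 4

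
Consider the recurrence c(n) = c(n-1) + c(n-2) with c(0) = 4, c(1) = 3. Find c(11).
Computing the sequence terms:
4, 3, 7, 10, 17, 27, 44, 71, 115, 186, 301, 487

487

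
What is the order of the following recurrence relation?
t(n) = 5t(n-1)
The order is the largest lag k for which t(n-k) appears. Here the deepest term is t(n-1), so the order is 1.

Order 1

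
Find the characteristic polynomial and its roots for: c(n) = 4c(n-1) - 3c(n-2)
Substitute c(n) = rⁿ and divide through by rⁿ⁻²: r² - 4r + 3 = 0
Factor: (r - 1)(r - 3) = 0, so r = 1, 3.
General solution: c(n) = A·1ⁿ + B·3ⁿ

Characteristic: r² - 4r + 3 = 0, Roots: r = 1, 3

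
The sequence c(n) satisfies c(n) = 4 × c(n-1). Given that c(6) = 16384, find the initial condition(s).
In general c(n) = 4ⁿ · c(0). At n = 6: c(0) = c(6) / 4^6 = 16384 / 4096 = 4.

c(0) = 4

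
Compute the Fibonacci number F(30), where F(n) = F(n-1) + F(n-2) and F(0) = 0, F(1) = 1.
Computing the sequence terms:
0, 1, 1, 2, 3, 5, 8, 13, 21, 34, 55, 89, 144, 233, 377, 610, 987, 1597, 2584, 4181, 6765, 10946, 17711, 28657, 46368, 75025, 121393, 196418, 317811, 514229, 832040

832040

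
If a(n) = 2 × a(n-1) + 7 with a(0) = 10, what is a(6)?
Computing step by step:
a(0) = 10
a(1) = 2 × 10 + 7 = 27
a(2) = 2 × 27 + 7 = 61
a(3) = 2 × 61 + 7 = 129
a(4) = 2 × 129 + 7 = 265
a(5) = 2 × 265 + 7 = 537
a(6) = 2 × 537 + 7 = 1081

1081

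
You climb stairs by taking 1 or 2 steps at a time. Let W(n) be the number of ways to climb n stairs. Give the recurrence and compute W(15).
Condition on the size of the last step (1 to 2): before it there were n-1, …, n-2 stairs climbed, and these cases are disjoint, so W(n) = W(n-1) + W(n-2) (Fibonacci-type sequence).
Initial conditions by direct count (compositions of i into parts ≤ 2): W(1) = 1; W(2) = 2.
Iterating the recurrence: W(3) = 3, W(4) = 5, W(5) = 8, W(6) = 13, W(7) = 21, W(8) = 34, W(9) = 55, W(10) = 89, W(11) = 144, W(12) = 233, W(13) = 377, W(14) = 610, W(15) = 987.

W(n) = W(n-1) + W(n-2), W(1) = 1, W(2) = 2; W(15) = 987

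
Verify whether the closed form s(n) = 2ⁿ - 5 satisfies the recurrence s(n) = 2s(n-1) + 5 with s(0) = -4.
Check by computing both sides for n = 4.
From the recurrence with s(0) = -4:
  s(0) = -4, s(1) = -3, s(2) = -1, s(3) = 3, s(4) = 11
  so the recurrence gives s(4) = 11.
From the proposed closed form s(n) = 2ⁿ - 5:
  s(4) = 11.
Both sides give 11 at n = 4, and the initial condition(s) match, so the closed form is consistent.

Yes, the closed form is correct.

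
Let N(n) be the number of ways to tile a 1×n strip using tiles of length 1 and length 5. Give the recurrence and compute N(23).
Condition on the last tile: it has length 1 (leaving a 1×(n-1) strip) or length 5 (leaving a 1×(n-5) strip), so N(n) = N(n-1) + N(n-5) (order-5 linear recurrence).
For 0 ≤ i < 5 only unit tiles fit, so N(i) = 1.
Iterating the recurrence: N(5) = 2, N(6) = 3, N(7) = 4, N(8) = 5, N(9) = 6, N(10) = 8, N(11) = 11, N(12) = 15, N(13) = 20, N(14) = 26, N(15) = 34, N(16) = 45, N(17) = 60, N(18) = 80, N(19) = 106, N(20) = 140, N(21) = 185, N(22) = 245, N(23) = 325.

N(n) = N(n-1) + N(n-5), with N(i) = 1 for 0 ≤ i < 5; N(23) = 325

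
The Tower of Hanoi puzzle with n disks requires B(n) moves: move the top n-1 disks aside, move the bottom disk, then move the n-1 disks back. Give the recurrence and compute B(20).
Moving n disks = move the top n-1 disks aside (B(n-1) moves) + move the largest disk (1 move) + move the n-1 disks back on top (B(n-1) moves), so B(n) = 2B(n-1) + 1, with B(1) = 1 (a single disk takes one move).
First terms: 1, 3, 7, 15, 31, 63, … — each is one less than a power of 2. Indeed B(n) + 1 = 2(B(n-1) + 1) with B(1) + 1 = 2, so B(n) + 1 = 2ⁿ and B(n) = 2ⁿ - 1.
Hence B(20) = 2^20 - 1 = 1048576 - 1 = 1048575.

B(n) = 2B(n-1) + 1, B(1) = 1; B(20) = 1048575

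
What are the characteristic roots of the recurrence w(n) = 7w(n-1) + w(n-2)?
Substitute w(n) = rⁿ and divide through by rⁿ⁻²: r² - 7r - 1 = 0
Discriminant: 7² + 4·1 = 53, not a perfect square, so by the quadratic formula r = (7 ± √53)/2.
General solution: w(n) = A·r₁ⁿ + B·r₂ⁿ where r₁,r₂ = (7 ± √53)/2

Characteristic: r² - 7r - 1 = 0, Roots: r = (7 ± √53)/2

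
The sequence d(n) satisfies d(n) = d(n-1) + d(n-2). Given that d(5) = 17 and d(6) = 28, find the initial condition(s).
Work backwards using d(k) = d(k+2) - d(k+1):
d(4) = d(6) - d(5) = 28 - 17 = 11
d(3) = d(5) - d(4) = 17 - 11 = 6
d(2) = d(4) - d(3) = 11 - 6 = 5
d(1) = d(3) - d(2) = 6 - 5 = 1
d(0) = d(2) - d(1) = 5 - 1 = 4

d(0) = 4, d(1) = 1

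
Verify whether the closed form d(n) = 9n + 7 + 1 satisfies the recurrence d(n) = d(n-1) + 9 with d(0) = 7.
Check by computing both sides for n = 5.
From the recurrence with d(0) = 7:
  d(0) = 7, d(1) = 16, d(2) = 25, d(3) = 34, d(4) = 43, d(5) = 52
  so the recurrence gives d(5) = 52.
From the proposed closed form d(n) = 9n + 7 + 1:
  d(5) = 53.
The recurrence gives 52 but the closed form gives 53, so the closed form does not satisfy the recurrence.

No, the closed form is incorrect.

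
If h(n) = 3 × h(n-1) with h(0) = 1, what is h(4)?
Computing step by step:
h(0) = 1
h(1) = 3 × 1 = 3
h(2) = 3 × 3 = 9
h(3) = 3 × 9 = 27
h(4) = 3 × 27 = 81

81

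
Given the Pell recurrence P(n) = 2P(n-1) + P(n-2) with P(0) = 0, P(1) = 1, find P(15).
Computing the sequence terms:
0, 1, 2, 5, 12, 29, 70, 169, 408, 985, 2378, 5741, 13860, 33461, 80782, 195025

195025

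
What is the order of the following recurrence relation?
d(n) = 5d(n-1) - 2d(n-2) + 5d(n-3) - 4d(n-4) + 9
The order is the largest lag k for which d(n-k) appears. Here the deepest term is d(n-4) (the 9 term is non-homogeneous and does not affect the order), so the order is 4.

Order 4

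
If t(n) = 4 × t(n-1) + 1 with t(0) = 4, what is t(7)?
Computing step by step:
t(0) = 4
t(1) = 4 × 4 + 1 = 17
t(2) = 4 × 17 + 1 = 69
t(3) = 4 × 69 + 1 = 277
t(4) = 4 × 277 + 1 = 1109
t(5) = 4 × 1109 + 1 = 4437
t(6) = 4 × 4437 + 1 = 17749
t(7) = 4 × 17749 + 1 = 70997

70997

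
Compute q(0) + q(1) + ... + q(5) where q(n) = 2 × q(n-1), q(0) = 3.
Computing the sequence terms: 3, 6, 12, 24, 48, 96
Adding these values together:

189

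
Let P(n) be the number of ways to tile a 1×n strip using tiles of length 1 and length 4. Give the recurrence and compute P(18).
Condition on the last tile: it has length 1 (leaving a 1×(n-1) strip) or length 4 (leaving a 1×(n-4) strip), so P(n) = P(n-1) + P(n-4) (order-4 linear recurrence).
For 0 ≤ i < 4 only unit tiles fit, so P(i) = 1.
Iterating the recurrence: P(4) = 2, P(5) = 3, P(6) = 4, P(7) = 5, P(8) = 7, P(9) = 10, P(10) = 14, P(11) = 19, P(12) = 26, P(13) = 36, P(14) = 50, P(15) = 69, P(16) = 95, P(17) = 131, P(18) = 181.

P(n) = P(n-1) + P(n-4), with P(i) = 1 for 0 ≤ i < 4; P(18) = 181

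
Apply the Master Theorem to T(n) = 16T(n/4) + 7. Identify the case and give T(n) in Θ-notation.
Master Theorem template: T(n) = a·T(n/b) + f(n).
Here: a=16, b=4, f(n)=7
Compute log_b(a) = log_4(16) = 2.
f(n) = 7 = O(n^(2-ε)) with ε = 2. Case 1: T(n) = Θ(n^log_b(a)) = Θ(n^2).

Case 1: T(n) = Θ(n^2)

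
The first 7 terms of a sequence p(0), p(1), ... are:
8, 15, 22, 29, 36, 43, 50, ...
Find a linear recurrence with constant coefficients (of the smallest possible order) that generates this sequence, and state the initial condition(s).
Look for the lowest-order linear relation among consecutive terms.
Observation: consecutive differences are constant (= 7).
Check at n=2: 1·15 + 7 = 22. ✓

p(n) = p(n-1) + 7, p(0) = 8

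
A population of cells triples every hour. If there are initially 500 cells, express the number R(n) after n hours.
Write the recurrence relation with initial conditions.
Each hour multiplies the count by 3, so the count after n hours depends only on the count after n-1 hours: R(n) = 3 × R(n-1). The starting count gives R(0) = 500.
Unrolling n times gives the closed form R(n) = 500 × 3ⁿ.

R(n) = 3 × R(n-1), R(0) = 500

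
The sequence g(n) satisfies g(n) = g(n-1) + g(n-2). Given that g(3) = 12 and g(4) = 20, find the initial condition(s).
Work backwards using g(k) = g(k+2) - g(k+1):
g(2) = g(4) - g(3) = 20 - 12 = 8
g(1) = g(3) - g(2) = 12 - 8 = 4
g(0) = g(2) - g(1) = 8 - 4 = 4

g(0) = 4, g(1) = 4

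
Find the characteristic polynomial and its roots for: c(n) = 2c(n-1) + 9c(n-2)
Substitute c(n) = rⁿ and divide through by rⁿ⁻²: r² - 2r - 9 = 0
Discriminant: 2² + 4·9 = 40, not a perfect square, so by the quadratic formula r = (2 ± √40)/2.
General solution: c(n) = A·r₁ⁿ + B·r₂ⁿ where r₁,r₂ = (2 ± √40)/2

Characteristic: r² - 2r - 9 = 0, Roots: r = (2 ± √40)/2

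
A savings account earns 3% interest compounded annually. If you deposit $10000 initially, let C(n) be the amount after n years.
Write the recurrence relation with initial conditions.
Each year the balance grows by 3%, i.e. is multiplied by 1 + 3/100 = 1.03, so C(n) = 1.03 × C(n-1). The initial deposit gives C(0) = 10000.
Unrolling gives the closed form C(n) = 10000 × (1.03)ⁿ.

C(n) = 1.03 × C(n-1), C(0) = 10000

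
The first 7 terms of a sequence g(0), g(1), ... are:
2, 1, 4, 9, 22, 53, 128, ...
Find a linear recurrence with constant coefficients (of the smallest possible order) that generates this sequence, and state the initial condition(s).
Look for the lowest-order linear relation among consecutive terms.
Observation: g(n) - 2·g(n-1) - (1)·g(n-2) = 0 holds for the shown terms, and no order-1 relation g(n) = α·g(n-1) + β fits.
Check at n=3: 2·4 + (1)·1 = 9. ✓

g(n) = 2g(n-1) + g(n-2), g(0) = 2, g(1) = 1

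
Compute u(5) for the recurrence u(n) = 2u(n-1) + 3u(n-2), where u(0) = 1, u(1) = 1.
Computing the sequence terms:
1, 1, 5, 13, 41, 121

121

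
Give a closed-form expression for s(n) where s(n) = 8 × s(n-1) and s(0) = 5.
Recurrence: s(n) = 8 × s(n-1), initial: s(0) = 5.
Each term is 8 times the previous, so this is geometric with ratio 8. After n steps: s(n) = s(0)·8ⁿ = 5·8ⁿ.

s(n) = 5·8ⁿ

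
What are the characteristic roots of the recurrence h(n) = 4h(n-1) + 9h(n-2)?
Substitute h(n) = rⁿ and divide through by rⁿ⁻²: r² - 4r - 9 = 0
Discriminant: 4² + 4·9 = 52, not a perfect square, so by the quadratic formula r = (4 ± √52)/2.
General solution: h(n) = A·r₁ⁿ + B·r₂ⁿ where r₁,r₂ = (4 ± √52)/2

Characteristic: r² - 4r - 9 = 0, Roots: r = (4 ± √52)/2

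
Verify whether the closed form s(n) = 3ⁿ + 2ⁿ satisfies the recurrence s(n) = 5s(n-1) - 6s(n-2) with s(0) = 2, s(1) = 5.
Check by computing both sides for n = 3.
From the recurrence with s(0) = 2, s(1) = 5:
  s(0) = 2, s(1) = 5, s(2) = 13, s(3) = 35
  so the recurrence gives s(3) = 35.
From the proposed closed form s(n) = 3ⁿ + 2ⁿ:
  s(3) = 35.
Both sides give 35 at n = 3, and the initial condition(s) match, so the closed form is consistent.

Yes, the closed form is correct.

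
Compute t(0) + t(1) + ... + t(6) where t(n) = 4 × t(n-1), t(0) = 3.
Computing the sequence terms: 3, 12, 48, 192, 768, 3072, 12288
Adding these values together:

16383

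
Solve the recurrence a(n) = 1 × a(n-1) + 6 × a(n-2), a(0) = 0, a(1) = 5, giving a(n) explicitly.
Recurrence: a(n) = 1 × a(n-1) + 6 × a(n-2), initial: a(0) = 0, a(1) = 5.
Characteristic equation: r² - 1r - 6 = 0, which factors as (r - 3)(r + 2) = 0, so r = 3, -2. General solution a(n) = A·3ⁿ + B·(-2)ⁿ. From a(0) = 0: A + B = 0. From a(1) = 5: 3A - 2B = 5. Solving gives A = 1, B = -1.

a(n) = 3ⁿ - (-2)ⁿ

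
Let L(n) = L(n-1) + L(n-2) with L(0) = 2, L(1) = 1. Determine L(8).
Computing the sequence terms:
2, 1, 3, 4, 7, 11, 18, 29, 47

47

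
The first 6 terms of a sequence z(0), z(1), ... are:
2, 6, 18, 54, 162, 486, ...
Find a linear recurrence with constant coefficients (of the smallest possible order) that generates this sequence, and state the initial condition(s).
Look for the lowest-order linear relation among consecutive terms.
Observation: each term is 3× the previous.
Check at n=2: 3·6 = 18. ✓

z(n) = 3 × z(n-1), z(0) = 2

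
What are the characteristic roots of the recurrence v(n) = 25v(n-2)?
Substitute v(n) = rⁿ and divide through by rⁿ⁻²: r² - 25 = 0
Factor: (r - 5)(r + 5) = 0, so r = 5, -5.
General solution: v(n) = A·5ⁿ + B·(-5)ⁿ

Characteristic: r² - 25 = 0, Roots: r = 5, -5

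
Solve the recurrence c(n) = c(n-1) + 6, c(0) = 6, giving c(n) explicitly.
Recurrence: c(n) = c(n-1) + 6, initial: c(0) = 6.
Each step adds 6, so c(n) = c(0) + 6n = 6n + 6.

c(n) = 6n + 6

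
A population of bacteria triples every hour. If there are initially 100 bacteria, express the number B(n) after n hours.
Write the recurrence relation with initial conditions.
Each hour multiplies the count by 3, so the count after n hours depends only on the count after n-1 hours: B(n) = 3 × B(n-1). The starting count gives B(0) = 100.
Unrolling n times gives the closed form B(n) = 100 × 3ⁿ.

B(n) = 3 × B(n-1), B(0) = 100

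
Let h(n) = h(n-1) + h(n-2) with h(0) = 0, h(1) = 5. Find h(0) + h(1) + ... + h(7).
Computing the sequence terms: 0, 5, 5, 10, 15, 25, 40, 65
Adding these values together:

165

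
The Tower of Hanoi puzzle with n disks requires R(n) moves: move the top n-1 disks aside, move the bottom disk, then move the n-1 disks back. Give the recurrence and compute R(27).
Moving n disks = move the top n-1 disks aside (R(n-1) moves) + move the largest disk (1 move) + move the n-1 disks back on top (R(n-1) moves), so R(n) = 2R(n-1) + 1, with R(1) = 1 (a single disk takes one move).
First terms: 1, 3, 7, 15, 31, 63, … — each is one less than a power of 2. Indeed R(n) + 1 = 2(R(n-1) + 1) with R(1) + 1 = 2, so R(n) + 1 = 2ⁿ and R(n) = 2ⁿ - 1.
Hence R(27) = 2^27 - 1 = 134217728 - 1 = 134217727.

R(n) = 2R(n-1) + 1, R(1) = 1; R(27) = 134217727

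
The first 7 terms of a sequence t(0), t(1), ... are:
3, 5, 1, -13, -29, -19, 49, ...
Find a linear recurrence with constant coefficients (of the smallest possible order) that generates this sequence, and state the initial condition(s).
Look for the lowest-order linear relation among consecutive terms.
Observation: t(n) - 2·t(n-1) - (-3)·t(n-2) = 0 holds for the shown terms, and no order-1 relation t(n) = α·t(n-1) + β fits.
Check at n=3: 2·1 + (-3)·5 = -13. ✓

t(n) = 2t(n-1) - 3t(n-2), t(0) = 3, t(1) = 5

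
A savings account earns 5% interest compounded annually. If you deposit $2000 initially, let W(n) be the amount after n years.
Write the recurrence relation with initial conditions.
Each year the balance grows by 5%, i.e. is multiplied by 1 + 5/100 = 1.05, so W(n) = 1.05 × W(n-1). The initial deposit gives W(0) = 2000.
Unrolling gives the closed form W(n) = 2000 × (1.05)ⁿ.

W(n) = 1.05 × W(n-1), W(0) = 2000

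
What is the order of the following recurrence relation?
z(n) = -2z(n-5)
The order is the largest lag k for which z(n-k) appears. Here the deepest term is z(n-5), so the order is 5.

Order 5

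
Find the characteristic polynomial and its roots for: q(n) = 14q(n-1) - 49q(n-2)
Substitute q(n) = rⁿ and divide through by rⁿ⁻²: r² - 14r + 49 = 0
Factor: (r - 7)² = 0, so r = 7 (double root).
General solution: q(n) = (A + Bn)·7ⁿ

Characteristic: r² - 14r + 49 = 0, Roots: r = 7 (double root)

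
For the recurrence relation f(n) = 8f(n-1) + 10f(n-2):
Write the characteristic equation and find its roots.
Substitute f(n) = rⁿ and divide through by rⁿ⁻²: r² - 8r - 10 = 0
Discriminant: 8² + 4·10 = 104, not a perfect square, so by the quadratic formula r = (8 ± √104)/2.
General solution: f(n) = A·r₁ⁿ + B·r₂ⁿ where r₁,r₂ = (8 ± √104)/2

Characteristic: r² - 8r - 10 = 0, Roots: r = (8 ± √104)/2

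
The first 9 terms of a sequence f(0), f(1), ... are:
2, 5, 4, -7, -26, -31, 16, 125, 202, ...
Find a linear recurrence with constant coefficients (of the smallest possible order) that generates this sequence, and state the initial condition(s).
Look for the lowest-order linear relation among consecutive terms.
Observation: f(n) - 2·f(n-1) - (-3)·f(n-2) = 0 holds for the shown terms, and no order-1 relation f(n) = α·f(n-1) + β fits.
Check at n=3: 2·4 + (-3)·5 = -7. ✓

f(n) = 2f(n-1) - 3f(n-2), f(0) = 2, f(1) = 5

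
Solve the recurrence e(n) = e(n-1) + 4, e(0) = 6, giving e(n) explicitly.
Recurrence: e(n) = e(n-1) + 4, initial: e(0) = 6.
Each step adds 4, so e(n) = e(0) + 4n = 4n + 6.

e(n) = 4n + 6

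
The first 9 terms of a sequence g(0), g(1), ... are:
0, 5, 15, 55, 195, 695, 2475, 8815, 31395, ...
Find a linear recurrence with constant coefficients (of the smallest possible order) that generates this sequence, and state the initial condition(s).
Look for the lowest-order linear relation among consecutive terms.
Observation: g(n) - 3·g(n-1) - (2)·g(n-2) = 0 holds for the shown terms, and no order-1 relation g(n) = α·g(n-1) + β fits.
Check at n=3: 3·15 + (2)·5 = 55. ✓

g(n) = 3g(n-1) + 2g(n-2), g(0) = 0, g(1) = 5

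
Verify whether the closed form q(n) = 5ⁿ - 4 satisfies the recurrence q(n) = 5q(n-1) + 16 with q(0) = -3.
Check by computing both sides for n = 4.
From the recurrence with q(0) = -3:
  q(0) = -3, q(1) = 1, q(2) = 21, q(3) = 121, q(4) = 621
  so the recurrence gives q(4) = 621.
From the proposed closed form q(n) = 5ⁿ - 4:
  q(4) = 621.
Both sides give 621 at n = 4, and the initial condition(s) match, so the closed form is consistent.

Yes, the closed form is correct.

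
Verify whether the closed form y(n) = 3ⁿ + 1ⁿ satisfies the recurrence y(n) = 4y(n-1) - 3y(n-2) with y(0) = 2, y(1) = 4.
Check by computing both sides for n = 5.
From the recurrence with y(0) = 2, y(1) = 4:
  y(0) = 2, y(1) = 4, y(2) = 10, y(3) = 28, y(4) = 82, y(5) = 244
  so the recurrence gives y(5) = 244.
From the proposed closed form y(n) = 3ⁿ + 1ⁿ:
  y(5) = 244.
Both sides give 244 at n = 5, and the initial condition(s) match, so the closed form is consistent.

Yes, the closed form is correct.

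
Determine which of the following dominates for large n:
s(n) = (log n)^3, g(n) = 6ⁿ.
Comparing growth rates:
Growth-rate hierarchy: log n ≺ any polynomial ≺ any exponential cⁿ (c>1) ≺ n! ≺ nⁿ.
exponential base 6 dominates polylogarithmic (log n)^3 asymptotically.

g(n) grows faster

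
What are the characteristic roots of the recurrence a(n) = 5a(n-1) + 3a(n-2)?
Substitute a(n) = rⁿ and divide through by rⁿ⁻²: r² - 5r - 3 = 0
Discriminant: 5² + 4·3 = 37, not a perfect square, so by the quadratic formula r = (5 ± √37)/2.
General solution: a(n) = A·r₁ⁿ + B·r₂ⁿ where r₁,r₂ = (5 ± √37)/2

Characteristic: r² - 5r - 3 = 0, Roots: r = (5 ± √37)/2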